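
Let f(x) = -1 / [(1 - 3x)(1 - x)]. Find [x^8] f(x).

Partial fractions give a closed form: a_n = (-3/2)·3^n + (1/2)·1^n.
At n = 8: a_8 = -9841.

-9841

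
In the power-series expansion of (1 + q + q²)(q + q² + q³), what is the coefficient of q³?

(1 + q + q²) has coefficients 1,1,1 for degrees 0…2.
(q + q² + q³) has coefficients 0,1,1,1 for degrees 0…3.
[q³] = 1·1 + 1·1 + 1·1 = 3.

3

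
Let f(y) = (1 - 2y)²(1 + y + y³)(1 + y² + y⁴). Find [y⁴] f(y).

(1 - 2y)² has coefficients 1,-4,4 for degrees 0…2.
(1 + y + y³) has coefficients 1,1,0,1,0 for degrees 0…4.
Finally multiplying by (1 + y² + y⁴), the product of all factors after the first has coefficients 1,1,1,2,1 for degrees 0…4.
[y⁴] = 1·1 − 4·2 + 4·1 = -3.

-3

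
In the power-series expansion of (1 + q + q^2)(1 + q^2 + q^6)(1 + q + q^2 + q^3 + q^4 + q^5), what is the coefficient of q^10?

(1 + q + q^2) has coefficients 1,1,1 for degrees 0…2.
(1 + q^2 + q^6) has coefficients 1,0,1,0,0,0,1,0,0,0,0 for degrees 0…10.
Finally multiplying by (1 + q + q^2 + q^3 + q^4 + q^5), the product of all factors after the first has coefficients 1,1,2,2,2,2,2,2,1,1,1 for degrees 0…10.
[q^10] = 1·1 + 1·1 + 1·1 = 3.

3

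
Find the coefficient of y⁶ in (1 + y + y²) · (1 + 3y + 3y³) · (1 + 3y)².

45

(1 + y + y²) has coefficients 1,1,1 for degrees 0…2.
(1 + 3y + 3y³) has coefficients 1,3,0,3,0,0,0 for degrees 0…6.
Finally multiplying by (1 + 3y)², the product of all factors after the first has coefficients 1,9,27,30,18,27,0 for degrees 0…6.
[y⁶] = 1·0 + 1·27 + 1·18 = 45.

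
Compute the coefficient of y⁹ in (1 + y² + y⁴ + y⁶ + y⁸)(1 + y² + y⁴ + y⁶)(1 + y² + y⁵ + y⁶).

3

(1 + y² + y⁴ + y⁶ + y⁸) has coefficients 1,0,1,0,1,0,1,0,1 for degrees 0…8.
(1 + y² + y⁴ + y⁶) has coefficients 1,0,1,0,1,0,1,0,0,0 for degrees 0…9.
Finally multiplying by (1 + y² + y⁵ + y⁶), the product of all factors after the first has coefficients 1,0,2,0,2,1,3,1,2,1 for degrees 0…9.
[y⁹] = 1·1 + 1·1 + 1·1 + 1·0 + 1·0 = 3.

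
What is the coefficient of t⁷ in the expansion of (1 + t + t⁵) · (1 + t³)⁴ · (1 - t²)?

(1 + t + t⁵) has coefficients 1,1,0,0,0,1 for degrees 0…5.
(1 + t³)⁴ has coefficients 1,0,0,4,0,0,6,0 for degrees 0…7.
Finally multiplying by (1 - t²), the product of all factors after the first has coefficients 1,0,-1,4,0,-4,6,0 for degrees 0…7.
[t⁷] = 1·0 + 1·6 + 1·(-1) = 5.

5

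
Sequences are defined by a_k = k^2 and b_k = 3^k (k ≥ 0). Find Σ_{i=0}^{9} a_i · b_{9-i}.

29469

Write out a_i and b_{9-i} for i = 0,…,9 and sum the products.
Σ = 0·19683 + 1·6561 + 4·2187 + 9·729 + 16·243 + 25·81 + 36·27 + 49·9 + 64·3 + 81·1 = 29469.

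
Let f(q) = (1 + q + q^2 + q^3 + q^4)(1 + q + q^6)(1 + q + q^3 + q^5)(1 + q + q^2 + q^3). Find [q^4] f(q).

18

(1 + q + q^2 + q^3 + q^4) has coefficients 1,1,1,1,1 for degrees 0…4.
(1 + q + q^6) has coefficients 1,1,0,0,0 for degrees 0…4.
Multiplying by (1 + q + q^3 + q^5) gives running coefficients 1,2,1,1,1 for degrees 0…4.
Finally multiplying by (1 + q + q^2 + q^3), the product of all factors after the first has coefficients 1,3,4,5,5 for degrees 0…4.
[q^4] = 1·5 + 1·5 + 1·4 + 1·3 + 1·1 = 18.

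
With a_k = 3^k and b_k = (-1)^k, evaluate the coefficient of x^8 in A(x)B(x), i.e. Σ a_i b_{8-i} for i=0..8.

4921

This is [x^8] in the product of the two ordinary generating functions.
Σ = 1·1 + 3·(-1) + 9·1 + 27·(-1) + 81·1 + 243·(-1) + 729·1 + 2187·(-1) + 6561·1 = 4921.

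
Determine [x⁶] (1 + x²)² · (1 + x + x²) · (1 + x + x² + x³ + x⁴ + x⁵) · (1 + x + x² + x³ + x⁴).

44

(1 + x²)² has coefficients 1,0,2,0,1 for degrees 0…4.
(1 + x + x²) has coefficients 1,1,1,0,0,0,0 for degrees 0…6.
Multiplying by (1 + x + x² + x³ + x⁴ + x⁵) gives running coefficients 1,2,3,3,3,3,2 for degrees 0…6.
Finally multiplying by (1 + x + x² + x³ + x⁴), the product of all factors after the first has coefficients 1,3,6,9,12,14,14 for degrees 0…6.
[x⁶] = 1·14 + 2·12 + 1·6 = 44.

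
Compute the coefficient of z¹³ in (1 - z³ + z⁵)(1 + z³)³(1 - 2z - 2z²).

-4

(1 - z³ + z⁵) has coefficients 1,0,0,-1,0,1 for degrees 0…5.
(1 + z³)³ has coefficients 1,0,0,3,0,0,3,0,0,1,0,0,0,0 for degrees 0…13.
Finally multiplying by (1 - 2z - 2z²), the product of all factors after the first has coefficients 1,-2,-2,3,-6,-6,3,-6,-6,1,-2,-2,0,0 for degrees 0…13.
[z¹³] = 1·0 − 1·(-2) + 1·(-6) = -4.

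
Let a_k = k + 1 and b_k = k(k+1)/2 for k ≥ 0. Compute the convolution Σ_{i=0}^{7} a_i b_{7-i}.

This is [x^7] in the product of the two ordinary generating functions.
Σ = 1·28 + 2·21 + 3·15 + 4·10 + 5·6 + 6·3 + 7·1 + 8·0 = 210.

210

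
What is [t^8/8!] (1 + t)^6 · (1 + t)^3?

The EGF product rule gives c_8 = Σ_{k_1+k_2=8} C(8; k_1,k_2) · ∏ g_i(k_i), where (1+t)^6 gives the falling factorial (6)_k; (1+t)^3 gives the falling factorial (3)_k.
g_1(k) for k = 0…8: 1, 6, 30, 120, 360, 720, 720, 0, 0.
g_2(k) for k = 0…8: 1, 3, 6, 6, 0, 0, 0, 0, 0.
c_8 = Σ_k C(8,k)·g_1(k)·g_2(8−k) = 56·720·6 + 28·720·6 = 241920 + 120960 = 362880.

362880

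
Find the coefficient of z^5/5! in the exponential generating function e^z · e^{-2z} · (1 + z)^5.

-56

The EGF product rule gives c_5 = Σ_{k_1+k_2+k_3=5} C(5; k_1,k_2,k_3) · ∏ g_i(k_i), where e^z gives (1)^k; e^{-2z} gives (-2)^k; (1+z)^5 gives the falling factorial (5)_k.
g_1(k) for k = 0…5: 1, 1, 1, 1, 1, 1.
g_2(k) for k = 0…5: 1, -2, 4, -8, 16, -32.
g_3(k) for k = 0…5: 1, 5, 20, 60, 120, 120.
First combine the last two factors: h(k) = Σ_j C(k,j)·g_2(j)·g_3(k−j) for k = 0…5: 1, 3, 4, -8, -24, 88.
c_5 = Σ_k C(5,k)·g_1(k)·h(5−k) = 1·1·88 + 5·1·(-24) + 10·1·(-8) + 10·1·4 + 5·1·3 + 1·1·1 = 88 − 120 − 80 + 40 + 15 + 1 = -56.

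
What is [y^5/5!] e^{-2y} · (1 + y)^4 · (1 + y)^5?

-32

The EGF product rule gives c_5 = Σ_{k_1+k_2+k_3=5} C(5; k_1,k_2,k_3) · ∏ g_i(k_i), where e^{-2y} gives (-2)^k; (1+y)^4 gives the falling factorial (4)_k; (1+y)^5 gives the falling factorial (5)_k.
g_1(k) for k = 0…5: 1, -2, 4, -8, 16, -32.
g_2(k) for k = 0…5: 1, 4, 12, 24, 24, 0.
g_3(k) for k = 0…5: 1, 5, 20, 60, 120, 120.
First combine the last two factors: h(k) = Σ_j C(k,j)·g_2(j)·g_3(k−j) for k = 0…5: 1, 9, 72, 504, 3024, 15120.
c_5 = Σ_k C(5,k)·g_1(k)·h(5−k) = 1·1·15120 + 5·(-2)·3024 + 10·4·504 + 10·(-8)·72 + 5·16·9 + 1·(-32)·1 = 15120 − 30240 + 20160 − 5760 + 720 − 32 = -32.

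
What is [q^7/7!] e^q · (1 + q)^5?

9276

The EGF product rule gives c_7 = Σ_{k_1+k_2=7} C(7; k_1,k_2) · ∏ g_i(k_i), where e^q gives (1)^k; (1+q)^5 gives the falling factorial (5)_k.
g_1(k) for k = 0…7: 1, 1, 1, 1, 1, 1, 1, 1.
g_2(k) for k = 0…7: 1, 5, 20, 60, 120, 120, 0, 0.
c_7 = Σ_k C(7,k)·g_1(k)·g_2(7−k) = 21·1·120 + 35·1·120 + 35·1·60 + 21·1·20 + 7·1·5 + 1·1·1 = 2520 + 4200 + 2100 + 420 + 35 + 1 = 9276.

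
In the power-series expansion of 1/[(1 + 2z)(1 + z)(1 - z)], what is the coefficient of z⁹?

The denominator gives the recurrence a_n = −2a_(n−1) + a_(n−2) + 2a_(n−3) for n ≥ 3; the numerator fixes a_0 = 1, a_1 = -2, a_2 = 5.
Iterating: 1, -2, 5, -10, 21, -42, 85, -170, 341, -682, so a_9 = -682.

-682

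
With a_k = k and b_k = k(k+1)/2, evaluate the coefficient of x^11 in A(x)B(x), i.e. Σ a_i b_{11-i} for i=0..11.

Write out a_i and b_{11-i} for i = 0,…,11 and sum the products.
Σ = 0·66 + 1·55 + 2·45 + 3·36 + 4·28 + 5·21 + 6·15 + 7·10 + 8·6 + 9·3 + 10·1 + 11·0 = 715.

715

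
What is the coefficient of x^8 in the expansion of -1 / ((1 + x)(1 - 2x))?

Partial fractions give a closed form: a_n = (-1/3)·(-1)^n + (-2/3)·2^n.
At n = 8: a_8 = -171.

-171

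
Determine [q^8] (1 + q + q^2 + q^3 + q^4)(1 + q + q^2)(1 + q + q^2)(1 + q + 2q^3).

20

(1 + q + q^2 + q^3 + q^4) has coefficients 1,1,1,1,1 for degrees 0…4.
(1 + q + q^2) has coefficients 1,1,1,0,0,0,0,0,0 for degrees 0…8.
Multiplying by (1 + q + q^2) gives running coefficients 1,2,3,2,1,0,0,0,0 for degrees 0…8.
Finally multiplying by (1 + q + 2q^3), the product of all factors after the first has coefficients 1,3,5,7,7,7,4,2,0 for degrees 0…8.
[q^8] = 1·0 + 1·2 + 1·4 + 1·7 + 1·7 = 20.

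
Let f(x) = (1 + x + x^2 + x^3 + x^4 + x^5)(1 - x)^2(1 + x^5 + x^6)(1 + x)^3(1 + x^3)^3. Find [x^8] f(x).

1

(1 + x + x^2 + x^3 + x^4 + x^5) has coefficients 1,1,1,1,1,1 for degrees 0…5.
(1 - x)^2 has coefficients 1,-2,1,0,0,0,0,0,0 for degrees 0…8.
Multiplying by (1 + x^5 + x^6) gives running coefficients 1,-2,1,0,0,1,-1,-1,1 for degrees 0…8.
Multiplying by (1 + x)^3 gives running coefficients 1,1,-2,-2,1,2,2,-1,-4 for degrees 0…8.
Finally multiplying by (1 + x^3)^3, the product of all factors after the first has coefficients 1,1,-2,1,4,-4,-1,5,-4 for degrees 0…8.
[x^8] = 1·(-4) + 1·5 + 1·(-1) + 1·(-4) + 1·4 + 1·1 = 1.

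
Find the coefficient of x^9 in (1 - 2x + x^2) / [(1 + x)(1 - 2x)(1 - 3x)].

19512

Partial fractions give a closed form: a_n = (1/3)·(-1)^n + (-1/3)·2^n + (1)·3^n.
At n = 9: a_9 = 19512.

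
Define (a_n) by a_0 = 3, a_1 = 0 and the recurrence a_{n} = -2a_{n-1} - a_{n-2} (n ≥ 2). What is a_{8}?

-21

The ordinary generating function has denominator 1 + 2q + q^2.
Iterating the recurrence: a_0,…,a_{8} = 3, 0, -3, 6, -9, 12, -15, 18, -21.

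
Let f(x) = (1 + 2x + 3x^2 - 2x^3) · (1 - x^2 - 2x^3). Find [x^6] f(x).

4

(1 + 2x + 3x^2 - 2x^3) has coefficients 1,2,3,-2 for degrees 0…3.
(1 - x^2 - 2x^3) has coefficients 1,0,-1,-2,0,0,0 for degrees 0…6.
[x^6] = 1·0 + 2·0 + 3·0 − 2·(-2) = 4.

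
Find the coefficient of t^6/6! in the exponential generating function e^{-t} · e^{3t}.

64

The EGF product rule gives c_6 = Σ_{k_1+k_2=6} C(6; k_1,k_2) · ∏ g_i(k_i), where e^{-t} gives (-1)^k; e^{3t} gives (3)^k.
g_1(k) for k = 0…6: 1, -1, 1, -1, 1, -1, 1.
g_2(k) for k = 0…6: 1, 3, 9, 27, 81, 243, 729.
c_6 = Σ_k C(6,k)·g_1(k)·g_2(6−k) = 1·1·729 + 6·(-1)·243 + 15·1·81 + 20·(-1)·27 + 15·1·9 + 6·(-1)·3 + 1·1·1 = 729 − 1458 + 1215 − 540 + 135 − 18 + 1 = 64.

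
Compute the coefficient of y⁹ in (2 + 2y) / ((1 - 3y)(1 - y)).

78730

Partial fractions give a closed form: a_n = (4)·3^n + (-2)·1^n.
At n = 9: a_9 = 78730.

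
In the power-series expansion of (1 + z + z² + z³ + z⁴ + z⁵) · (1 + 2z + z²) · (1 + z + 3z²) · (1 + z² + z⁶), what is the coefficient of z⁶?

(1 + z + z² + z³ + z⁴ + z⁵) has coefficients 1,1,1,1,1,1 for degrees 0…5.
(1 + 2z + z²) has coefficients 1,2,1,0,0,0,0 for degrees 0…6.
Multiplying by (1 + z + 3z²) gives running coefficients 1,3,6,7,3,0,0 for degrees 0…6.
Finally multiplying by (1 + z² + z⁶), the product of all factors after the first has coefficients 1,3,7,10,9,7,4 for degrees 0…6.
[z⁶] = 1·4 + 1·7 + 1·9 + 1·10 + 1·7 + 1·3 = 40.

40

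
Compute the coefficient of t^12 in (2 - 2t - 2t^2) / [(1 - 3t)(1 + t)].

442868

The denominator gives the recurrence a_n = 2a_(n−1) + 3a_(n−2) for n ≥ 3; the numerator fixes a_0 = 2, a_1 = 2, a_2 = 8.
Iterating: 2, 2, 8, 22, 68, 202, 608, 1822, 5468, 16402, 49208, 147622, 442868, so a_12 = 442868.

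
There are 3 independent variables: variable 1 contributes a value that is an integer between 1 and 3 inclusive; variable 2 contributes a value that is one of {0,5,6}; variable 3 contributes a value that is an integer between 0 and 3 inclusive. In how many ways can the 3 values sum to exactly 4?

3

The generating function for the choices is (t + t^2 + t^3)·(1 + t^5 + t^6)·(1 + t + t^2 + t^3); the count is [t^4].
(t + t^2 + t^3) has coefficients 0,1,1,1 for degrees 0…3.
(1 + t^5 + t^6) has coefficients 1,0,0,0,0 for degrees 0…4.
Finally multiplying by (1 + t + t^2 + t^3), the product of all factors after the first has coefficients 1,1,1,1,0 for degrees 0…4.
[t^4] = 1·1 + 1·1 + 1·1 = 3.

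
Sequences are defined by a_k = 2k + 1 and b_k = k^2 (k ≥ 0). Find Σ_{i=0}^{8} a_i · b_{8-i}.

Write out a_i and b_{8-i} for i = 0,…,8 and sum the products.
Σ = 1·64 + 3·49 + 5·36 + 7·25 + 9·16 + 11·9 + 13·4 + 15·1 + 17·0 = 876.

876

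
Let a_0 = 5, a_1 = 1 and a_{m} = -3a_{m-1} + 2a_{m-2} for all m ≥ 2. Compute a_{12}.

The ordinary generating function has denominator 1 + 3y - 2y^2.
Iterating the recurrence: a_0,…,a_{12} = 5, 1, 7, -19, 71, -251, 895, -3187, 11351, -40427, 143983, -512803, 1826375.

1826375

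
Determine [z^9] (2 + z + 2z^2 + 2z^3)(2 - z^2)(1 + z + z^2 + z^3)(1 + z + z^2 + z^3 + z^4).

(2 + z + 2z^2 + 2z^3) has coefficients 2,1,2,2 for degrees 0…3.
(2 - z^2) has coefficients 2,0,-1,0,0,0,0,0,0,0 for degrees 0…9.
Multiplying by (1 + z + z^2 + z^3) gives running coefficients 2,2,1,1,-1,-1,0,0,0,0 for degrees 0…9.
Finally multiplying by (1 + z + z^2 + z^3 + z^4), the product of all factors after the first has coefficients 2,4,5,6,5,2,0,-1,-2,-1 for degrees 0…9.
[z^9] = 2·(-1) + 1·(-2) + 2·(-1) + 2·0 = -6.

-6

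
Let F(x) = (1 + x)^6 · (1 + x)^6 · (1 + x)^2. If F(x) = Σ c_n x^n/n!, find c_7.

17297280

The EGF product rule gives c_7 = Σ_{k_1+k_2+k_3=7} C(7; k_1,k_2,k_3) · ∏ g_i(k_i), where (1+x)^6 gives the falling factorial (6)_k; (1+x)^6 gives the falling factorial (6)_k; (1+x)^2 gives the falling factorial (2)_k.
g_1(k) for k = 0…7: 1, 6, 30, 120, 360, 720, 720, 0.
g_2(k) for k = 0…7: 1, 6, 30, 120, 360, 720, 720, 0.
g_3(k) for k = 0…7: 1, 2, 2, 0, 0, 0, 0, 0.
First combine the last two factors: h(k) = Σ_j C(k,j)·g_2(j)·g_3(k−j) for k = 0…7: 1, 8, 56, 336, 1680, 6720, 20160, 40320.
c_7 = Σ_k C(7,k)·g_1(k)·h(7−k) = 1·1·40320 + 7·6·20160 + 21·30·6720 + 35·120·1680 + 35·360·336 + 21·720·56 + 7·720·8 = 40320 + 846720 + 4233600 + 7056000 + 4233600 + 846720 + 40320 = 17297280.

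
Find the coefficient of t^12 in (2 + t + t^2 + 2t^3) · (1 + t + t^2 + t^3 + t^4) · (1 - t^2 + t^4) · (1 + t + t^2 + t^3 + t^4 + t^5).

(2 + t + t^2 + 2t^3) has coefficients 2,1,1,2 for degrees 0…3.
(1 + t + t^2 + t^3 + t^4) has coefficients 1,1,1,1,1,0,0,0,0,0,0,0,0 for degrees 0…12.
Multiplying by (1 - t^2 + t^4) gives running coefficients 1,1,0,0,1,0,0,1,1,0,0,0,0 for degrees 0…12.
Finally multiplying by (1 + t + t^2 + t^3 + t^4 + t^5), the product of all factors after the first has coefficients 1,2,2,2,3,3,2,2,3,3,2,2,2 for degrees 0…12.
[t^12] = 2·2 + 1·2 + 1·2 + 2·3 = 14.

14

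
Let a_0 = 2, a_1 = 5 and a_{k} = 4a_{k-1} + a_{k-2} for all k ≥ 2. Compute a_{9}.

The ordinary generating function has denominator 1 - 4x - x^2.
Iterating the recurrence: a_0,…,a_{9} = 2, 5, 22, 93, 394, 1669, 7070, 29949, 126866, 537413.

537413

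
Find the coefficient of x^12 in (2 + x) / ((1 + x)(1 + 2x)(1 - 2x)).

The denominator gives the recurrence a_n = −a_(n−1) + 4a_(n−2) + 4a_(n−3) for n ≥ 3; the numerator fixes a_0 = 2, a_1 = -1, a_2 = 9.
Iterating: 2, -1, 9, -5, 37, -21, 149, -85, 597, -341, 2389, -1365, 9557, so a_12 = 9557.

9557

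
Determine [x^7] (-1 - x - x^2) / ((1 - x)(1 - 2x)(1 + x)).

-297

Partial fractions give a closed form: a_n = (3/2)·1^n + (-7/3)·2^n + (-1/6)·(-1)^n.
At n = 7: a_7 = -297.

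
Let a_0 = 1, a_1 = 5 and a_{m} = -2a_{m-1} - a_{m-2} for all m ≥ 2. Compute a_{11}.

The ordinary generating function has denominator 1 + 2y + y^2.
Iterating the recurrence: a_0,…,a_{11} = 1, 5, -11, 17, -23, 29, -35, 41, -47, 53, -59, 65.

65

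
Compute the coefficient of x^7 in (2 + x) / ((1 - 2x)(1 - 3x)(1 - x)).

Partial fractions give a closed form: a_n = (-10)·2^n + (21/2)·3^n + (3/2)·1^n.
At n = 7: a_7 = 21685.

21685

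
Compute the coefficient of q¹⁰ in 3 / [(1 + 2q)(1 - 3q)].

Partial fractions give a closed form: a_n = (6/5)·(-2)^n + (9/5)·3^n.
At n = 10: a_10 = 107517.

107517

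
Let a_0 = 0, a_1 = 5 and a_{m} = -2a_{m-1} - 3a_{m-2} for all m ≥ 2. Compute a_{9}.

The ordinary generating function has denominator 1 + 2t + 3t^2.
Iterating the recurrence: a_0,…,a_{9} = 0, 5, -10, 5, 20, -55, 50, 65, -280, 365.

365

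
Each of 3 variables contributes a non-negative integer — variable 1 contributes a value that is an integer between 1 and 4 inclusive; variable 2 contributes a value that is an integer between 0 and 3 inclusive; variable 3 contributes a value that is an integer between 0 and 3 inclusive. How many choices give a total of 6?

The generating function for the choices is (y + y² + y³ + y⁴)·(1 + y + y² + y³)·(1 + y + y² + y³); the count is [y⁶].
(y + y² + y³ + y⁴) has coefficients 0,1,1,1,1 for degrees 0…4.
(1 + y + y² + y³) has coefficients 1,1,1,1,0,0,0 for degrees 0…6.
Finally multiplying by (1 + y + y² + y³), the product of all factors after the first has coefficients 1,2,3,4,3,2,1 for degrees 0…6.
[y⁶] = 1·2 + 1·3 + 1·4 + 1·3 = 12.

12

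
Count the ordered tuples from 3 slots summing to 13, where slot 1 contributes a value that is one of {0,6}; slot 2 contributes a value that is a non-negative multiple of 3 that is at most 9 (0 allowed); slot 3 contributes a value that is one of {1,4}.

3

The generating function for the choices is (1 + y^6)·(1 + y^3 + y^6 + y^9)·(y + y^4); the count is [y^13].
(1 + y^6) has coefficients 1,0,0,0,0,0,1 for degrees 0…6.
(1 + y^3 + y^6 + y^9) has coefficients 1,0,0,1,0,0,1,0,0,1,0,0,0,0 for degrees 0…13.
Finally multiplying by (y + y^4), the product of all factors after the first has coefficients 0,1,0,0,2,0,0,2,0,0,2,0,0,1 for degrees 0…13.
[y^13] = 1·1 + 1·2 = 3.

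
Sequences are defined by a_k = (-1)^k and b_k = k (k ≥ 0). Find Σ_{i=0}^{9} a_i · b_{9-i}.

5

Write out a_i and b_{9-i} for i = 0,…,9 and sum the products.
Σ = 1·9 − 1·8 + 1·7 − 1·6 + 1·5 − 1·4 + 1·3 − 1·2 + 1·1 − 1·0 = 5.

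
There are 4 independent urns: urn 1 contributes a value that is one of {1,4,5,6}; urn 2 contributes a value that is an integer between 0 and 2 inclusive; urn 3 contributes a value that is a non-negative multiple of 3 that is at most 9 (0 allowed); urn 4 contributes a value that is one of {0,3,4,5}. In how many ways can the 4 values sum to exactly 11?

The generating function for the choices is (q + q^4 + q^5 + q^6)·(1 + q + q^2)·(1 + q^3 + q^6 + q^9)·(1 + q^3 + q^4 + q^5); the count is [q^11].
(q + q^4 + q^5 + q^6) has coefficients 0,1,0,0,1,1,1 for degrees 0…6.
(1 + q + q^2) has coefficients 1,1,1,0,0,0,0,0,0,0,0,0 for degrees 0…11.
Multiplying by (1 + q^3 + q^6 + q^9) gives running coefficients 1,1,1,1,1,1,1,1,1,1,1,1 for degrees 0…11.
Finally multiplying by (1 + q^3 + q^4 + q^5), the product of all factors after the first has coefficients 1,1,1,2,3,4,4,4,4,4,4,4 for degrees 0…11.
[q^11] = 1·4 + 1·4 + 1·4 + 1·4 = 16.

16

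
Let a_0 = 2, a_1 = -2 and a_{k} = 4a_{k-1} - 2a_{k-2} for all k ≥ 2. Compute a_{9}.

-70688

The ordinary generating function has denominator 1 - 4x + 2x^2.
Iterating the recurrence: a_0,…,a_{9} = 2, -2, -12, -44, -152, -520, -1776, -6064, -20704, -70688.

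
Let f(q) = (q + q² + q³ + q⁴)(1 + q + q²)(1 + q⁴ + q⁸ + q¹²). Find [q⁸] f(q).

(q + q² + q³ + q⁴) has coefficients 0,1,1,1,1 for degrees 0…4.
(1 + q + q²) has coefficients 1,1,1,0,0,0,0,0,0 for degrees 0…8.
Finally multiplying by (1 + q⁴ + q⁸ + q¹²), the product of all factors after the first has coefficients 1,1,1,0,1,1,1,0,1 for degrees 0…8.
[q⁸] = 1·0 + 1·1 + 1·1 + 1·1 = 3.

3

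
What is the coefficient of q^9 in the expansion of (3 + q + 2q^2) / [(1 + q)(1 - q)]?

1

The denominator gives the recurrence a_n = a_(n−2) for n ≥ 3; the numerator fixes a_0 = 3, a_1 = 1, a_2 = 5.
Iterating: 3, 1, 5, 1, 5, 1, 5, 1, 5, 1, so a_9 = 1.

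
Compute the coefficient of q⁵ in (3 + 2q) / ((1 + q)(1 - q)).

2

Partial fractions give a closed form: a_n = (1/2)·(-1)^n + (5/2)·1^n.
At n = 5: a_5 = 2.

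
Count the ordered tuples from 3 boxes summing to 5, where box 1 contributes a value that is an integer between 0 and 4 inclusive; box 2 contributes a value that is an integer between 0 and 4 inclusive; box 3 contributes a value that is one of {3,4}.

5

The generating function for the choices is (1 + q + q^2 + q^3 + q^4)·(1 + q + q^2 + q^3 + q^4)·(q^3 + q^4); the count is [q^5].
(1 + q + q^2 + q^3 + q^4) has coefficients 1,1,1,1,1 for degrees 0…4.
(1 + q + q^2 + q^3 + q^4) has coefficients 1,1,1,1,1,0 for degrees 0…5.
Finally multiplying by (q^3 + q^4), the product of all factors after the first has coefficients 0,0,0,1,2,2 for degrees 0…5.
[q^5] = 1·2 + 1·2 + 1·1 + 1·0 + 1·0 = 5.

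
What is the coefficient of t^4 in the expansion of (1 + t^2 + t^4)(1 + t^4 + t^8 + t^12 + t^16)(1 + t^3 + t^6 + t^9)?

(1 + t^2 + t^4) has coefficients 1,0,1,0,1 for degrees 0…4.
(1 + t^4 + t^8 + t^12 + t^16) has coefficients 1,0,0,0,1 for degrees 0…4.
Finally multiplying by (1 + t^3 + t^6 + t^9), the product of all factors after the first has coefficients 1,0,0,1,1 for degrees 0…4.
[t^4] = 1·1 + 1·0 + 1·1 = 2.

2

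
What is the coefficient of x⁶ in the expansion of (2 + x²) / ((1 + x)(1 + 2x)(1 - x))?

191

Partial fractions give a closed form: a_n = (-3/2)·(-1)^n + (3)·(-2)^n + (1/2)·1^n.
At n = 6: a_6 = 191.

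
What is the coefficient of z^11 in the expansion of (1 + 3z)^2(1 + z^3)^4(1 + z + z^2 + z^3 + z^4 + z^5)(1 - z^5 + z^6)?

155

(1 + 3z)^2 has coefficients 1,6,9 for degrees 0…2.
(1 + z^3)^4 has coefficients 1,0,0,4,0,0,6,0,0,4,0,0 for degrees 0…11.
Multiplying by (1 + z + z^2 + z^3 + z^4 + z^5) gives running coefficients 1,1,1,5,5,5,10,10,10,10,10,10 for degrees 0…11.
Finally multiplying by (1 - z^5 + z^6), the product of all factors after the first has coefficients 1,1,1,5,5,4,10,10,6,10,10,5 for degrees 0…11.
[z^11] = 1·5 + 6·10 + 9·10 = 155.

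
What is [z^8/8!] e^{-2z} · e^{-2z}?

65536

The EGF product rule gives c_8 = Σ_{k_1+k_2=8} C(8; k_1,k_2) · ∏ g_i(k_i), where e^{-2z} gives (-2)^k; e^{-2z} gives (-2)^k.
g_1(k) for k = 0…8: 1, -2, 4, -8, 16, -32, 64, -128, 256.
g_2(k) for k = 0…8: 1, -2, 4, -8, 16, -32, 64, -128, 256.
c_8 = Σ_k C(8,k)·g_1(k)·g_2(8−k) = 1·1·256 + 8·(-2)·(-128) + 28·4·64 + 56·(-8)·(-32) + 70·16·16 + 56·(-32)·(-8) + 28·64·4 + 8·(-128)·(-2) + 1·256·1 = 256 + 2048 + 7168 + 14336 + 17920 + 14336 + 7168 + 2048 + 256 = 65536.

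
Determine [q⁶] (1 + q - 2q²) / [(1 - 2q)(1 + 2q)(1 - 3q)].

1394

Partial fractions give a closed form: a_n = (-1)·2^n + (2)·3^n.
At n = 6: a_6 = 1394.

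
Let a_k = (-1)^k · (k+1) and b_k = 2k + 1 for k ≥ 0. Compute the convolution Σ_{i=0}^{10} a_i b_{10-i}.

The convolution is the t^10 coefficient of A(t)B(t).
Σ = 1·21 − 2·19 + 3·17 − 4·15 + 5·13 − 6·11 + 7·9 − 8·7 + 9·5 − 10·3 + 11·1 = 6.

6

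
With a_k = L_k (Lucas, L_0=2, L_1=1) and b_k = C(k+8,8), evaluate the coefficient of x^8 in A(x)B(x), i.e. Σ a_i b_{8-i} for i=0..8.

The convolution is the x^8 coefficient of A(x)B(x).
Σ = 2·12870 + 1·6435 + 3·3003 + 4·1287 + 7·495 + 11·165 + 18·45 + 29·9 + 47·1 = 52730.

52730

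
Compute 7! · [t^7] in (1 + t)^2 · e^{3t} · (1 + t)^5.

The EGF product rule gives c_7 = Σ_{k_1+k_2+k_3=7} C(7; k_1,k_2,k_3) · ∏ g_i(k_i), where (1+t)^2 gives the falling factorial (2)_k; e^{3t} gives (3)^k; (1+t)^5 gives the falling factorial (5)_k.
g_1(k) for k = 0…7: 1, 2, 2, 0, 0, 0, 0, 0.
g_2(k) for k = 0…7: 1, 3, 9, 27, 81, 243, 729, 2187.
g_3(k) for k = 0…7: 1, 5, 20, 60, 120, 120, 0, 0.
First combine the last two factors: h(k) = Σ_j C(k,j)·g_2(j)·g_3(k−j) for k = 0…7: 1, 8, 59, 402, 2541, 14988, 83079, 435942.
c_7 = Σ_k C(7,k)·g_1(k)·h(7−k) = 1·1·435942 + 7·2·83079 + 21·2·14988 = 435942 + 1163106 + 629496 = 2228544.

2228544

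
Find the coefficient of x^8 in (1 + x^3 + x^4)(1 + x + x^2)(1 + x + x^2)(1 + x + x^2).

9

(1 + x^3 + x^4) has coefficients 1,0,0,1,1 for degrees 0…4.
(1 + x + x^2) has coefficients 1,1,1,0,0,0,0,0,0 for degrees 0…8.
Multiplying by (1 + x + x^2) gives running coefficients 1,2,3,2,1,0,0,0,0 for degrees 0…8.
Finally multiplying by (1 + x + x^2), the product of all factors after the first has coefficients 1,3,6,7,6,3,1,0,0 for degrees 0…8.
[x^8] = 1·0 + 1·3 + 1·6 = 9.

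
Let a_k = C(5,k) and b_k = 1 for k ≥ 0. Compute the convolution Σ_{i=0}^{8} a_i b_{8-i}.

32

This is [x^8] in the product of the two ordinary generating functions.
Σ = 1·1 + 5·1 + 10·1 + 10·1 + 5·1 + 1·1 + 0·1 + 0·1 + 0·1 = 32.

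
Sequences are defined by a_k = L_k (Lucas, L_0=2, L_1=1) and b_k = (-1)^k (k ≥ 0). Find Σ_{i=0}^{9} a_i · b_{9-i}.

44

The convolution is the t^9 coefficient of A(t)B(t).
Σ = 2·(-1) + 1·1 + 3·(-1) + 4·1 + 7·(-1) + 11·1 + 18·(-1) + 29·1 + 47·(-1) + 76·1 = 44.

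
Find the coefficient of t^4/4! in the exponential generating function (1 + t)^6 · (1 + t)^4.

5040

The EGF product rule gives c_4 = Σ_{k_1+k_2=4} C(4; k_1,k_2) · ∏ g_i(k_i), where (1+t)^6 gives the falling factorial (6)_k; (1+t)^4 gives the falling factorial (4)_k.
g_1(k) for k = 0…4: 1, 6, 30, 120, 360.
g_2(k) for k = 0…4: 1, 4, 12, 24, 24.
c_4 = Σ_k C(4,k)·g_1(k)·g_2(4−k) = 1·1·24 + 4·6·24 + 6·30·12 + 4·120·4 + 1·360·1 = 24 + 576 + 2160 + 1920 + 360 = 5040.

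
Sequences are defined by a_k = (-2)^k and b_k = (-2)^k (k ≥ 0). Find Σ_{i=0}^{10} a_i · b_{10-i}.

Write out a_i and b_{10-i} for i = 0,…,10 and sum the products.
Σ = 1·1024 − 2·(-512) + 4·256 − 8·(-128) + 16·64 − 32·(-32) + 64·16 − 128·(-8) + 256·4 − 512·(-2) + 1024·1 = 11264.

11264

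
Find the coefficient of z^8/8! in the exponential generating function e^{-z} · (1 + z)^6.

The EGF product rule gives c_8 = Σ_{k_1+k_2=8} C(8; k_1,k_2) · ∏ g_i(k_i), where e^{-z} gives (-1)^k; (1+z)^6 gives the falling factorial (6)_k.
g_1(k) for k = 0…8: 1, -1, 1, -1, 1, -1, 1, -1, 1.
g_2(k) for k = 0…8: 1, 6, 30, 120, 360, 720, 720, 0, 0.
c_8 = Σ_k C(8,k)·g_1(k)·g_2(8−k) = 28·1·720 + 56·(-1)·720 + 70·1·360 + 56·(-1)·120 + 28·1·30 + 8·(-1)·6 + 1·1·1 = 20160 − 40320 + 25200 − 6720 + 840 − 48 + 1 = -887.

-887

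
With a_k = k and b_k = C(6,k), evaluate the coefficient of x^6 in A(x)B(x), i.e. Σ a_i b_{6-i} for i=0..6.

The convolution is the t^6 coefficient of A(t)B(t).
Σ = 0·1 + 1·6 + 2·15 + 3·20 + 4·15 + 5·6 + 6·1 = 192.

192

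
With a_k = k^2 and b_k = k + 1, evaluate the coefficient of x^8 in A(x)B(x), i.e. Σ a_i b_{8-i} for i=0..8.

The convolution is the t^8 coefficient of A(t)B(t).
Σ = 0·9 + 1·8 + 4·7 + 9·6 + 16·5 + 25·4 + 36·3 + 49·2 + 64·1 = 540.

540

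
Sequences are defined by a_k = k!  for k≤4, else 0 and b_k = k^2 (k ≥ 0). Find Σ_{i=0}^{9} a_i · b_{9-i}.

1059

Write out a_i and b_{9-i} for i = 0,…,9 and sum the products.
Σ = 1·81 + 1·64 + 2·49 + 6·36 + 24·25 + 0·16 + 0·9 + 0·4 + 0·1 + 0·0 = 1059.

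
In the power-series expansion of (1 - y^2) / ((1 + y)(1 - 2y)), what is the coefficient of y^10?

The denominator gives the recurrence a_n = a_(n−1) + 2a_(n−2) for n ≥ 3; the numerator fixes a_0 = 1, a_1 = 1, a_2 = 2.
Iterating: 1, 1, 2, 4, 8, 16, 32, 64, 128, 256, 512, so a_10 = 512.

512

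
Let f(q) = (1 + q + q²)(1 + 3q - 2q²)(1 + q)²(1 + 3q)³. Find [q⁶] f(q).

(1 + q + q²) has coefficients 1,1,1 for degrees 0…2.
(1 + 3q - 2q²) has coefficients 1,3,-2,0,0,0,0 for degrees 0…6.
Multiplying by (1 + q)² gives running coefficients 1,5,5,-1,-2,0,0 for degrees 0…6.
Finally multiplying by (1 + 3q)³, the product of all factors after the first has coefficients 1,14,77,206,259,90,-81 for degrees 0…6.
[q⁶] = 1·(-81) + 1·90 + 1·259 = 268.

268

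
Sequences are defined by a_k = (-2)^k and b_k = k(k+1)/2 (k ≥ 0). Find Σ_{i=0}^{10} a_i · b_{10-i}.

Write out a_i and b_{10-i} for i = 0,…,10 and sum the products.
Σ = 1·55 − 2·45 + 4·36 − 8·28 + 16·21 − 32·15 + 64·10 − 128·6 + 256·3 − 512·1 + 1024·0 = -131.

-131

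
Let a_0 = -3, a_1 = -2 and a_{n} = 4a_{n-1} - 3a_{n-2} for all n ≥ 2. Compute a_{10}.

29521

The ordinary generating function has denominator 1 - 4x + 3x^2.
Iterating the recurrence: a_0,…,a_{10} = -3, -2, 1, 10, 37, 118, 361, 1090, 3277, 9838, 29521.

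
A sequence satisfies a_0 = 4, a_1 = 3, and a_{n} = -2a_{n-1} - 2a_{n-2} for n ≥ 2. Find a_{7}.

-88

The ordinary generating function has denominator 1 + 2x + 2x^2.
Iterating the recurrence: a_0,…,a_{7} = 4, 3, -14, 22, -16, -12, 56, -88.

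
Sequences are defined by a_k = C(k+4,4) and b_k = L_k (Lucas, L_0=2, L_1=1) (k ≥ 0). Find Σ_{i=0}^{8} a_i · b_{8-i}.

3791

Write out a_i and b_{8-i} for i = 0,…,8 and sum the products.
Σ = 1·47 + 5·29 + 15·18 + 35·11 + 70·7 + 126·4 + 210·3 + 330·1 + 495·2 = 3791.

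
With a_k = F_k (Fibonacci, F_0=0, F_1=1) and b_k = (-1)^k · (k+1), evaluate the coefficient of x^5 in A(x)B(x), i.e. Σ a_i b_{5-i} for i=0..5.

6

Write out a_i and b_{5-i} for i = 0,…,5 and sum the products.
Σ = 0·(-6) + 1·5 + 1·(-4) + 2·3 + 3·(-2) + 5·1 = 6.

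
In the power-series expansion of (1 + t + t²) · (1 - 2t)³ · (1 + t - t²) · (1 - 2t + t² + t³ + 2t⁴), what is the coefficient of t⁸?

-40

(1 + t + t²) has coefficients 1,1,1 for degrees 0…2.
(1 - 2t)³ has coefficients 1,-6,12,-8,0,0,0,0,0 for degrees 0…8.
Multiplying by (1 + t - t²) gives running coefficients 1,-5,5,10,-20,8,0,0,0 for degrees 0…8.
Finally multiplying by (1 - 2t + t² + t³ + 2t⁴), the product of all factors after the first has coefficients 1,-7,16,-4,-38,53,-16,8,-32 for degrees 0…8.
[t⁸] = 1·(-32) + 1·8 + 1·(-16) = -40.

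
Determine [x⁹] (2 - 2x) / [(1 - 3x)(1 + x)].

19682

The denominator gives the recurrence a_n = 2a_(n−1) + 3a_(n−2) for n ≥ 2; the numerator fixes a_0 = 2, a_1 = 2.
Iterating: 2, 2, 10, 26, 82, 242, 730, 2186, 6562, 19682, so a_9 = 19682.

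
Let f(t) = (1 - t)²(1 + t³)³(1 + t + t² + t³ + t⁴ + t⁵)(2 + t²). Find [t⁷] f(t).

-4

(1 - t)² has coefficients 1,-2,1 for degrees 0…2.
(1 + t³)³ has coefficients 1,0,0,3,0,0,3,0 for degrees 0…7.
Multiplying by (1 + t + t² + t³ + t⁴ + t⁵) gives running coefficients 1,1,1,4,4,4,6,6 for degrees 0…7.
Finally multiplying by (2 + t²), the product of all factors after the first has coefficients 2,2,3,9,9,12,16,16 for degrees 0…7.
[t⁷] = 1·16 − 2·16 + 1·12 = -4.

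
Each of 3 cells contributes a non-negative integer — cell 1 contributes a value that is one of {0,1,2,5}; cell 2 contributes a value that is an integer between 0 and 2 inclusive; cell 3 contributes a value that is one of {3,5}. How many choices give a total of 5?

The generating function for the choices is (1 + t + t² + t⁵)·(1 + t + t²)·(t³ + t⁵); the count is [t⁵].
(1 + t + t² + t⁵) has coefficients 1,1,1,0,0,1 for degrees 0…5.
(1 + t + t²) has coefficients 1,1,1,0,0,0 for degrees 0…5.
Finally multiplying by (t³ + t⁵), the product of all factors after the first has coefficients 0,0,0,1,1,2 for degrees 0…5.
[t⁵] = 1·2 + 1·1 + 1·1 + 1·0 = 4.

4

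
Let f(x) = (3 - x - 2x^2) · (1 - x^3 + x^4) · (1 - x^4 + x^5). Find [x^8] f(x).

(3 - x - 2x^2) has coefficients 3,-1,-2 for degrees 0…2.
(1 - x^3 + x^4) has coefficients 1,0,0,-1,1,0,0,0,0 for degrees 0…8.
Finally multiplying by (1 - x^4 + x^5), the product of all factors after the first has coefficients 1,0,0,-1,0,1,0,1,-2 for degrees 0…8.
[x^8] = 3·(-2) − 1·1 − 2·0 = -7.

-7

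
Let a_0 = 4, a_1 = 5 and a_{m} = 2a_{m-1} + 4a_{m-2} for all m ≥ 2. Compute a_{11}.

906240

The ordinary generating function has denominator 1 - 2q - 4q^2.
Iterating the recurrence: a_0,…,a_{11} = 4, 5, 26, 72, 248, 784, 2560, 8256, 26752, 86528, 280064, 906240.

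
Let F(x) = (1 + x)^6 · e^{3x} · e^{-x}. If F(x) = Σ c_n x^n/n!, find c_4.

The EGF product rule gives c_4 = Σ_{k_1+k_2+k_3=4} C(4; k_1,k_2,k_3) · ∏ g_i(k_i), where (1+x)^6 gives the falling factorial (6)_k; e^{3x} gives (3)^k; e^{-x} gives (-1)^k.
g_1(k) for k = 0…4: 1, 6, 30, 120, 360.
g_2(k) for k = 0…4: 1, 3, 9, 27, 81.
g_3(k) for k = 0…4: 1, -1, 1, -1, 1.
First combine the last two factors: h(k) = Σ_j C(k,j)·g_2(j)·g_3(k−j) for k = 0…4: 1, 2, 4, 8, 16.
c_4 = Σ_k C(4,k)·g_1(k)·h(4−k) = 1·1·16 + 4·6·8 + 6·30·4 + 4·120·2 + 1·360·1 = 16 + 192 + 720 + 960 + 360 = 2248.

2248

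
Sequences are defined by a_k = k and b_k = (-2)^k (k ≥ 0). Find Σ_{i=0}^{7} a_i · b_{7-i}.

31

This is [x^7] in the product of the two ordinary generating functions.
Σ = 0·(-128) + 1·64 + 2·(-32) + 3·16 + 4·(-8) + 5·4 + 6·(-2) + 7·1 = 31.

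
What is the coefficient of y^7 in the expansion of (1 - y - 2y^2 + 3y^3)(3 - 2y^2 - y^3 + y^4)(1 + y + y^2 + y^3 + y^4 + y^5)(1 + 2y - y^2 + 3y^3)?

12

(1 - y - 2y^2 + 3y^3) has coefficients 1,-1,-2,3 for degrees 0…3.
(3 - 2y^2 - y^3 + y^4) has coefficients 3,0,-2,-1,1,0,0,0 for degrees 0…7.
Multiplying by (1 + y + y^2 + y^3 + y^4 + y^5) gives running coefficients 3,3,1,0,1,1,-2,-2 for degrees 0…7.
Finally multiplying by (1 + 2y - y^2 + 3y^3), the product of all factors after the first has coefficients 3,9,4,8,9,6,-1,-4 for degrees 0…7.
[y^7] = 1·(-4) − 1·(-1) − 2·6 + 3·9 = 12.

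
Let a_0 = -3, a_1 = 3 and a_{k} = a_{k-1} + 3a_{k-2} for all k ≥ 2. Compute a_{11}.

The ordinary generating function has denominator 1 - q - 3q^2.
Iterating the recurrence: a_0,…,a_{11} = -3, 3, -6, 3, -15, -6, -51, -69, -222, -429, -1095, -2382.

-2382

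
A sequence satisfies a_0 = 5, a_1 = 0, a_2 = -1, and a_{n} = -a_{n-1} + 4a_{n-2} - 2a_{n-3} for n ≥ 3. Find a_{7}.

-243

The ordinary generating function has denominator 1 + q - 4q^2 + 2q^3.
Iterating the recurrence: a_0,…,a_{7} = 5, 0, -1, -9, 5, -39, 77, -243.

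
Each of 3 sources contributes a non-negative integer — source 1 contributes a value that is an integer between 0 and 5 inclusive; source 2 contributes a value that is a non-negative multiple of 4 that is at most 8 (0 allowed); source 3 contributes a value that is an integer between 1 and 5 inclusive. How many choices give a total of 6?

The generating function for the choices is (1 + y + y^2 + y^3 + y^4 + y^5)·(1 + y^4 + y^8)·(y + y^2 + y^3 + y^4 + y^5); the count is [y^6].
(1 + y + y^2 + y^3 + y^4 + y^5) has coefficients 1,1,1,1,1,1 for degrees 0…5.
(1 + y^4 + y^8) has coefficients 1,0,0,0,1,0,0 for degrees 0…6.
Finally multiplying by (y + y^2 + y^3 + y^4 + y^5), the product of all factors after the first has coefficients 0,1,1,1,1,2,1 for degrees 0…6.
[y^6] = 1·1 + 1·2 + 1·1 + 1·1 + 1·1 + 1·1 = 7.

7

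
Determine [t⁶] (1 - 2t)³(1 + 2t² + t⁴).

(1 - 2t)³ has coefficients 1,-6,12,-8 for degrees 0…3.
(1 + 2t² + t⁴) has coefficients 1,0,2,0,1,0,0 for degrees 0…6.
[t⁶] = 1·0 − 6·0 + 12·1 − 8·0 = 12.

12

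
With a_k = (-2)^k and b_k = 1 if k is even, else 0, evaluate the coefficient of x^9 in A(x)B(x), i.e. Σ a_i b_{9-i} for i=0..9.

Write out a_i and b_{9-i} for i = 0,…,9 and sum the products.
Σ = 1·0 − 2·1 + 4·0 − 8·1 + 16·0 − 32·1 + 64·0 − 128·1 + 256·0 − 512·1 = -682.

-682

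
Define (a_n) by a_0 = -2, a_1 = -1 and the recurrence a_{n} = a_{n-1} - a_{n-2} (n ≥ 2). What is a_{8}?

The ordinary generating function has denominator 1 - q + q^2.
Iterating the recurrence: a_0,…,a_{8} = -2, -1, 1, 2, 1, -1, -2, -1, 1.

1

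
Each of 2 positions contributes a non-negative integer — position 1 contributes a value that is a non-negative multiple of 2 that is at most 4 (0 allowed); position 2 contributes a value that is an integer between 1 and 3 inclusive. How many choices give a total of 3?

The generating function for the choices is (1 + x^2 + x^4)·(x + x^2 + x^3); the count is [x^3].
(1 + x^2 + x^4) has coefficients 1,0,1,0 for degrees 0…3.
(x + x^2 + x^3) has coefficients 0,1,1,1 for degrees 0…3.
[x^3] = 1·1 + 1·1 = 2.

2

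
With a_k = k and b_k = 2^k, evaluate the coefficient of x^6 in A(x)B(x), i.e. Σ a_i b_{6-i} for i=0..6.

120

This is [x^6] in the product of the two ordinary generating functions.
Σ = 0·64 + 1·32 + 2·16 + 3·8 + 4·4 + 5·2 + 6·1 = 120.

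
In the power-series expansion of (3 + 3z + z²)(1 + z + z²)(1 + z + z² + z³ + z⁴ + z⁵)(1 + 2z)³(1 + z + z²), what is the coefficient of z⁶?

1476

(3 + 3z + z²) has coefficients 3,3,1 for degrees 0…2.
(1 + z + z²) has coefficients 1,1,1,0,0,0,0 for degrees 0…6.
Multiplying by (1 + z + z² + z³ + z⁴ + z⁵) gives running coefficients 1,2,3,3,3,3,2 for degrees 0…6.
Multiplying by (1 + 2z)³ gives running coefficients 1,8,27,53,73,81,80 for degrees 0…6.
Finally multiplying by (1 + z + z²), the product of all factors after the first has coefficients 1,9,36,88,153,207,234 for degrees 0…6.
[z⁶] = 3·234 + 3·207 + 1·153 = 1476.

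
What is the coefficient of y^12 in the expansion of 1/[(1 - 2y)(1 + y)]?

Partial fractions give a closed form: a_n = (2/3)·2^n + (1/3)·(-1)^n.
At n = 12: a_12 = 2731.

2731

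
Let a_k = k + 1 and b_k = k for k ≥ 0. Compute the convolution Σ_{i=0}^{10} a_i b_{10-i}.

This is [x^10] in the product of the two ordinary generating functions.
Σ = 1·10 + 2·9 + 3·8 + 4·7 + 5·6 + 6·5 + 7·4 + 8·3 + 9·2 + 10·1 + 11·0 = 220.

220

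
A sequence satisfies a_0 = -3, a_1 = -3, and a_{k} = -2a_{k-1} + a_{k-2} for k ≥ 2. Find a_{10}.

4179

The ordinary generating function has denominator 1 + 2x - x^2.
Iterating the recurrence: a_0,…,a_{10} = -3, -3, 3, -9, 21, -51, 123, -297, 717, -1731, 4179.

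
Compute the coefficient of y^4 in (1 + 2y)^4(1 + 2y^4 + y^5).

18

(1 + 2y)^4 has coefficients 1,8,24,32,16 for degrees 0…4.
(1 + 2y^4 + y^5) has coefficients 1,0,0,0,2 for degrees 0…4.
[y^4] = 1·2 + 8·0 + 24·0 + 32·0 + 16·1 = 18.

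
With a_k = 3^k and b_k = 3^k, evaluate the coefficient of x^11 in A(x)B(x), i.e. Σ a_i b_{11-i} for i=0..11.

This is [x^11] in the product of the two ordinary generating functions.
Σ = 1·177147 + 3·59049 + 9·19683 + 27·6561 + 81·2187 + 243·729 + 729·243 + 2187·81 + 6561·27 + 19683·9 + 59049·3 + 177147·1 = 2125764.

2125764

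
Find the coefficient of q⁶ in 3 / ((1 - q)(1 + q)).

The denominator gives the recurrence a_n = a_(n−2) for n ≥ 2; the numerator fixes a_0 = 3, a_1 = 0.
Iterating: 3, 0, 3, 0, 3, 0, 3, so a_6 = 3.

3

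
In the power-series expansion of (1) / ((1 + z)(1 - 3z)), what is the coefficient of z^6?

547

Partial fractions give a closed form: a_n = (1/4)·(-1)^n + (3/4)·3^n.
At n = 6: a_6 = 547.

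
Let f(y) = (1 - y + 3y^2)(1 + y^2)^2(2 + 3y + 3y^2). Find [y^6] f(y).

(1 - y + 3y^2) has coefficients 1,-1,3 for degrees 0…2.
(1 + y^2)^2 has coefficients 1,0,2,0,1,0,0 for degrees 0…6.
Finally multiplying by (2 + 3y + 3y^2), the product of all factors after the first has coefficients 2,3,7,6,8,3,3 for degrees 0…6.
[y^6] = 1·3 − 1·3 + 3·8 = 24.

24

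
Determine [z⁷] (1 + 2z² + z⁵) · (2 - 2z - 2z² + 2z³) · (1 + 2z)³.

(1 + 2z² + z⁵) has coefficients 1,0,2,0,0,1 for degrees 0…5.
(2 - 2z - 2z² + 2z³) has coefficients 2,-2,-2,2,0,0,0,0 for degrees 0…7.
Finally multiplying by (1 + 2z)³, the product of all factors after the first has coefficients 2,10,10,-18,-28,8,16,0 for degrees 0…7.
[z⁷] = 1·0 + 2·8 + 1·10 = 26.

26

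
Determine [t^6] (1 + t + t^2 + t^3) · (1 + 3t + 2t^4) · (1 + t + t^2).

(1 + t + t^2 + t^3) has coefficients 1,1,1,1 for degrees 0…3.
(1 + 3t + 2t^4) has coefficients 1,3,0,0,2,0,0 for degrees 0…6.
Finally multiplying by (1 + t + t^2), the product of all factors after the first has coefficients 1,4,4,3,2,2,2 for degrees 0…6.
[t^6] = 1·2 + 1·2 + 1·2 + 1·3 = 9.

9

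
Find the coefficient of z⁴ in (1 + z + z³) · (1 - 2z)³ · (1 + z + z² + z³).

-8

(1 + z + z³) has coefficients 1,1,0,1 for degrees 0…3.
(1 - 2z)³ has coefficients 1,-6,12,-8,0 for degrees 0…4.
Finally multiplying by (1 + z + z² + z³), the product of all factors after the first has coefficients 1,-5,7,-1,-2 for degrees 0…4.
[z⁴] = 1·(-2) + 1·(-1) + 1·(-5) = -8.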